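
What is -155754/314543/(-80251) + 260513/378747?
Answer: 6576029813760547/9560479596302871 ≈ 0.68783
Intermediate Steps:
-155754/314543/(-80251) + 260513/378747 = -155754*1/314543*(-1/80251) + 260513*(1/378747) = -155754/314543*(-1/80251) + 260513/378747 = 155754/25242390293 + 260513/378747 = 6576029813760547/9560479596302871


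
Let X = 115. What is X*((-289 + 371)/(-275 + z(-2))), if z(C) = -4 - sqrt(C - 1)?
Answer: -438495/12974 + 4715*I*sqrt(3)/38922 ≈ -33.798 + 0.20982*I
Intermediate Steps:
z(C) = -4 - sqrt(-1 + C)
X*((-289 + 371)/(-275 + z(-2))) = 115*((-289 + 371)/(-275 + (-4 - sqrt(-1 - 2)))) = 115*(82/(-275 + (-4 - sqrt(-3)))) = 115*(82/(-275 + (-4 - I*sqrt(3)))) = 115*(82/(-279 - I*sqrt(3))) = 9430/(-279 - I*sqrt(3))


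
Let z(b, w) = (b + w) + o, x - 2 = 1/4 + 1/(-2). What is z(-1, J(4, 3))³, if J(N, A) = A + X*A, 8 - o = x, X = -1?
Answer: 9261/64 ≈ 144.70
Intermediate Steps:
x = 7/4 (x = 2 + (1/4 + 1/(-2)) = 2 + (1*(¼) + 1*(-½)) = 2 + (¼ - ½) = 2 - ¼ = 7/4 ≈ 1.7500)
o = 25/4 (o = 8 - 1*7/4 = 8 - 7/4 = 25/4 ≈ 6.2500)
J(N, A) = 0 (J(N, A) = A - A = 0)
z(b, w) = 25/4 + b + w (z(b, w) = (b + w) + 25/4 = 25/4 + b + w)
z(-1, J(4, 3))³ = (25/4 - 1 + 0)³ = (21/4)³ = 9261/64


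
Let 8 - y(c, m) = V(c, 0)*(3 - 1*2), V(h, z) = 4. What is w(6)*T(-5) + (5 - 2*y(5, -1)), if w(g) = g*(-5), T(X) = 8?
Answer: -243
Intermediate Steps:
w(g) = -5*g
y(c, m) = 4 (y(c, m) = 8 - 4*(3 - 1*2) = 8 - 4*(3 - 2) = 8 - 4 = 4)
w(6)*T(-5) + (5 - 2*y(5, -1)) = -5*6*8 + (5 - 2*4) = -30*8 + (5 - 8) = -240 - 3 = -243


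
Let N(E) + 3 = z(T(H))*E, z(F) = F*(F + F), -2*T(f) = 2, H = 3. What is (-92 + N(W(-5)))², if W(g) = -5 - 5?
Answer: 13225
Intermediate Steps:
T(f) = -1 (T(f) = -½*2 = -1)
W(g) = -10
z(F) = 2*F² (z(F) = F*(2*F) = 2*F²)
N(E) = -3 + 2*E (N(E) = -3 + (2*(-1)²)*E = -3 + (2*1)*E = -3 + 2*E)
(-92 + N(W(-5)))² = (-92 + (-3 + 2*(-10)))² = (-92 + (-3 - 20))² = (-92 - 23)² = (-115)² = 13225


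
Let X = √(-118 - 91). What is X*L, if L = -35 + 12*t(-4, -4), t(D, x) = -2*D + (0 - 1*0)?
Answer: 61*I*√209 ≈ 881.87*I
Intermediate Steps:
t(D, x) = -2*D (t(D, x) = -2*D + (0 + 0) = -2*D + 0 = -2*D)
L = 61 (L = -35 + 12*(-2*(-4)) = -35 + 12*8 = -35 + 96 = 61)
X = I*√209 (X = √(-209) = I*√209 ≈ 14.457*I)
X*L = (I*√209)*61 = 61*I*√209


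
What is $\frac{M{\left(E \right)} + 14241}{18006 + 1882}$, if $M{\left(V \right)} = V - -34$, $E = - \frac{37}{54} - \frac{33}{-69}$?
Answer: $\frac{17729293}{24700896} \approx 0.71776$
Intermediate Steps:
$E = - \frac{257}{1242}$ ($E = \left(-37\right) \frac{1}{54} - - \frac{11}{23} = - \frac{37}{54} + \frac{11}{23} = - \frac{257}{1242} \approx -0.20692$)
$M{\left(V \right)} = 34 + V$ ($M{\left(V \right)} = V + 34 = 34 + V$)
$\frac{M{\left(E \right)} + 14241}{18006 + 1882} = \frac{\left(34 - \frac{257}{1242}\right) + 14241}{18006 + 1882} = \frac{\frac{41971}{1242} + 14241}{19888} = \frac{17729293}{1242} \cdot \frac{1}{19888} = \frac{17729293}{24700896}$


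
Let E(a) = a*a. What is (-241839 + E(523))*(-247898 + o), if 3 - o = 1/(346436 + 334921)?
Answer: -5352599244522040/681357 ≈ -7.8558e+9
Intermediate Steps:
o = 2044070/681357 (o = 3 - 1/(346436 + 334921) = 3 - 1/681357 = 2044070/681357 ≈ 3.0000)
E(a) = a²
(-241839 + E(523))*(-247898 + o) = (-241839 + 523²)*(-247898 + 2044070/681357) = (-241839 + 273529)*(-168904993516/681357) = 31690*(-168904993516/681357) = -5352599244522040/681357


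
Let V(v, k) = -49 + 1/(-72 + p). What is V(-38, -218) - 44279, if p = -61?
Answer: -5895625/133 ≈ -44328.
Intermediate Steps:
V(v, k) = -6518/133 (V(v, k) = -49 + 1/(-72 - 61) = -49 + 1/(-133) = -49 - 1/133 = -6518/133)
V(-38, -218) - 44279 = -6518/133 - 44279 = -5895625/133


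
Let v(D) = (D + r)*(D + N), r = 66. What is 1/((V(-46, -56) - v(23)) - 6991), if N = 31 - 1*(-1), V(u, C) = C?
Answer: -1/11942 ≈ -8.3738e-5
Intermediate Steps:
N = 32 (N = 31 + 1 = 32)
v(D) = (32 + D)*(66 + D) (v(D) = (D + 66)*(D + 32) = (66 + D)*(32 + D) = (32 + D)*(66 + D))
1/((V(-46, -56) - v(23)) - 6991) = 1/((-56 - (2112 + 23² + 98*23)) - 6991) = 1/((-56 - (2112 + 529 + 2254)) - 6991) = 1/((-56 - 1*4895) - 6991) = 1/((-56 - 4895) - 6991) = 1/(-4951 - 6991) = 1/(-11942) = -1/11942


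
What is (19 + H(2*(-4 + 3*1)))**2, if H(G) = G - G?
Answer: 361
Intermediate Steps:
H(G) = 0
(19 + H(2*(-4 + 3*1)))**2 = (19 + 0)**2 = 19**2 = 361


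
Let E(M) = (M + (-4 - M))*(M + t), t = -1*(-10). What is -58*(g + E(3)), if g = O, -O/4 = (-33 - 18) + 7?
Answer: -7192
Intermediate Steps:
t = 10
E(M) = -40 - 4*M (E(M) = (M + (-4 - M))*(M + 10) = -4*(10 + M) = -40 - 4*M)
O = 176 (O = -4*((-33 - 18) + 7) = -4*(-51 + 7) = -4*(-44) = 176)
g = 176
-58*(g + E(3)) = -58*(176 + (-40 - 4*3)) = -58*(176 + (-40 - 12)) = -58*(176 - 52) = -58*124 = -7192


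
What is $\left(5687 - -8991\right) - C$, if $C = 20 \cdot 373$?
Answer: $7218$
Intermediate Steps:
$C = 7460$
$\left(5687 - -8991\right) - C = \left(5687 - -8991\right) - 7460 = \left(5687 + 8991\right) - 7460 = 14678 - 7460 = 7218$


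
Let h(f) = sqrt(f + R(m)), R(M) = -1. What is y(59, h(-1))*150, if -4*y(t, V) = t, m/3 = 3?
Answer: -4425/2 ≈ -2212.5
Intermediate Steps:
m = 9 (m = 3*3 = 9)
h(f) = sqrt(-1 + f) (h(f) = sqrt(f - 1) = sqrt(-1 + f))
y(t, V) = -t/4
y(59, h(-1))*150 = -1/4*59*150 = -59/4*150 = -4425/2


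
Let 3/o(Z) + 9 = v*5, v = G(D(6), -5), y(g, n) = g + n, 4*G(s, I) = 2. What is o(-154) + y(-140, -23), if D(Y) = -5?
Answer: -2125/13 ≈ -163.46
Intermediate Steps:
G(s, I) = ½ (G(s, I) = (¼)*2 = ½)
v = ½ ≈ 0.50000
o(Z) = -6/13 (o(Z) = 3/(-9 + (½)*5) = 3/(-9 + 5/2) = 3/(-13/2) = 3*(-2/13) = -6/13)
o(-154) + y(-140, -23) = -6/13 + (-140 - 23) = -6/13 - 163 = -2125/13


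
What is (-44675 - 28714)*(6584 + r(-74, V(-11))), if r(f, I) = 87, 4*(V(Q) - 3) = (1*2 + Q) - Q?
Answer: -489578019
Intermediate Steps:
V(Q) = 7/2 (V(Q) = 3 + ((1*2 + Q) - Q)/4 = 3 + ((2 + Q) - Q)/4 = 3 + (¼)*2 = 3 + ½ = 7/2)
(-44675 - 28714)*(6584 + r(-74, V(-11))) = (-44675 - 28714)*(6584 + 87) = -73389*6671 = -489578019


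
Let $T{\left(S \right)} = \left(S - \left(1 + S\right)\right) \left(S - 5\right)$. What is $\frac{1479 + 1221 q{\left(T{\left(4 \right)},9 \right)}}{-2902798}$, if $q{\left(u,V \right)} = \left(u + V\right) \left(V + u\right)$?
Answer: $- \frac{123579}{2902798} \approx -0.042572$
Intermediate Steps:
$T{\left(S \right)} = 5 - S$ ($T{\left(S \right)} = - (-5 + S) = 5 - S$)
$q{\left(u,V \right)} = \left(V + u\right)^{2}$ ($q{\left(u,V \right)} = \left(V + u\right) \left(V + u\right) = \left(V + u\right)^{2}$)
$\frac{1479 + 1221 q{\left(T{\left(4 \right)},9 \right)}}{-2902798} = \frac{1479 + 1221 \left(9 + \left(5 - 4\right)\right)^{2}}{-2902798} = \left(1479 + 1221 \left(9 + \left(5 - 4\right)\right)^{2}\right) \left(- \frac{1}{2902798}\right) = \left(1479 + 1221 \left(9 + 1\right)^{2}\right) \left(- \frac{1}{2902798}\right) = \left(1479 + 1221 \cdot 10^{2}\right) \left(- \frac{1}{2902798}\right) = \left(1479 + 1221 \cdot 100\right) \left(- \frac{1}{2902798}\right) = \left(1479 + 122100\right) \left(- \frac{1}{2902798}\right) = 123579 \left(- \frac{1}{2902798}\right) = - \frac{123579}{2902798}$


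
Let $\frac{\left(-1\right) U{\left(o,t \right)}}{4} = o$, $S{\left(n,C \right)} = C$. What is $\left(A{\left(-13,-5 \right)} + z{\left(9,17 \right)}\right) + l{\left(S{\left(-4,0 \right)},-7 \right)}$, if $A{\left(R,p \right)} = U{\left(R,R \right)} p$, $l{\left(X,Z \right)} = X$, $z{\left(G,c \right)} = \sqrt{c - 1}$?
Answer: $-256$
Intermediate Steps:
$z{\left(G,c \right)} = \sqrt{-1 + c}$
$U{\left(o,t \right)} = - 4 o$
$A{\left(R,p \right)} = - 4 R p$
$\left(A{\left(-13,-5 \right)} + z{\left(9,17 \right)}\right) + l{\left(S{\left(-4,0 \right)},-7 \right)} = \left(\left(-4\right) \left(-13\right) \left(-5\right) + \sqrt{-1 + 17}\right) + 0 = \left(-260 + \sqrt{16}\right) + 0 = \left(-260 + 4\right) + 0 = -256 + 0 = -256$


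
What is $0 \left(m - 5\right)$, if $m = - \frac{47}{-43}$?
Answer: $0$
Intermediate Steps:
$m = \frac{47}{43}$ ($m = \left(-47\right) \left(- \frac{1}{43}\right) = \frac{47}{43} \approx 1.093$)
$0 \left(m - 5\right) = 0 \left(\frac{47}{43} - 5\right) = 0 \left(- \frac{168}{43}\right) = 0$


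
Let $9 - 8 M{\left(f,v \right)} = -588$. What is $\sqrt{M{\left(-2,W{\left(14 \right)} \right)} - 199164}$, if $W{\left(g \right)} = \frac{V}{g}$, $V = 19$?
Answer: $\frac{i \sqrt{3185430}}{4} \approx 446.19 i$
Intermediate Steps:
$W{\left(g \right)} = \frac{19}{g}$
$M{\left(f,v \right)} = \frac{597}{8}$ ($M{\left(f,v \right)} = \frac{9}{8} - - \frac{147}{2} = \frac{9}{8} + \frac{147}{2} = \frac{597}{8}$)
$\sqrt{M{\left(-2,W{\left(14 \right)} \right)} - 199164} = \sqrt{\frac{597}{8} - 199164} = \sqrt{- \frac{1592715}{8}} = \frac{i \sqrt{3185430}}{4}$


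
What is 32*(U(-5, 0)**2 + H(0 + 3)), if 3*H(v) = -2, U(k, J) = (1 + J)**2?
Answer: 32/3 ≈ 10.667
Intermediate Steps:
H(v) = -2/3 (H(v) = (1/3)*(-2) = -2/3)
32*(U(-5, 0)**2 + H(0 + 3)) = 32*(((1 + 0)**2)**2 - 2/3) = 32*((1**2)**2 - 2/3) = 32*(1**2 - 2/3) = 32*(1 - 2/3) = 32*(1/3) = 32/3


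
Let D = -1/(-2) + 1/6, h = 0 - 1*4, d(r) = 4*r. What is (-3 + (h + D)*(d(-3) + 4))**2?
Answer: 5041/9 ≈ 560.11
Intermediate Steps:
h = -4 (h = 0 - 4 = -4)
D = 2/3 (D = -1*(-1/2) + 1*(1/6) = 1/2 + 1/6 = 2/3 ≈ 0.66667)
(-3 + (h + D)*(d(-3) + 4))**2 = (-3 + (-4 + 2/3)*(4*(-3) + 4))**2 = (-3 - 10*(-12 + 4)/3)**2 = (-3 - 10/3*(-8))**2 = (-3 + 80/3)**2 = (71/3)**2 = 5041/9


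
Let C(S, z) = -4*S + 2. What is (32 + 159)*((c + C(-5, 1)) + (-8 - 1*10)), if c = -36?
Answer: -6112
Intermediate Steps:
C(S, z) = 2 - 4*S
(32 + 159)*((c + C(-5, 1)) + (-8 - 1*10)) = (32 + 159)*((-36 + (2 - 4*(-5))) + (-8 - 1*10)) = 191*((-36 + (2 + 20)) + (-8 - 10)) = 191*((-36 + 22) - 18) = 191*(-14 - 18) = 191*(-32) = -6112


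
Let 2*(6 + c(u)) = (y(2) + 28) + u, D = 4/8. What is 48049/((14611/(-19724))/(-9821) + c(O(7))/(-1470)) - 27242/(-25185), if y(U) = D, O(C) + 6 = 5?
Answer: -49226193844824200734/5324000024505 ≈ -9.2461e+6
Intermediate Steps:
O(C) = -1 (O(C) = -6 + 5 = -1)
D = ½ (D = 4*(⅛) = ½ ≈ 0.50000)
y(U) = ½
c(u) = 33/4 + u/2 (c(u) = -6 + ((½ + 28) + u)/2 = -6 + (57/2 + u)/2 = -6 + (57/4 + u/2) = 33/4 + u/2)
48049/((14611/(-19724))/(-9821) + c(O(7))/(-1470)) - 27242/(-25185) = 48049/((14611/(-19724))/(-9821) + (33/4 + (½)*(-1))/(-1470)) - 27242/(-25185) = 48049/((14611*(-1/19724))*(-1/9821) + (33/4 - ½)*(-1/1470)) - 27242*(-1/25185) = 48049/(-14611/19724*(-1/9821) + (31/4)*(-1/1470)) + 27242/25185 = 48049/(14611/193709404 - 31/5880) + 27242/25185 = 48049/(-211395673/40678974840) + 27242/25185 = 48049*(-40678974840/211395673) + 27242/25185 = -1954584062087160/211395673 + 27242/25185 = -49226193844824200734/5324000024505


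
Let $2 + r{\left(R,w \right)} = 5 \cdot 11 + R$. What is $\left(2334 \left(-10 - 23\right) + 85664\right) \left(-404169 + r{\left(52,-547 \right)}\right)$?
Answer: $-3491921088$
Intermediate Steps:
$r{\left(R,w \right)} = 53 + R$ ($r{\left(R,w \right)} = -2 + \left(5 \cdot 11 + R\right) = -2 + \left(55 + R\right) = 53 + R$)
$\left(2334 \left(-10 - 23\right) + 85664\right) \left(-404169 + r{\left(52,-547 \right)}\right) = \left(2334 \left(-10 - 23\right) + 85664\right) \left(-404169 + \left(53 + 52\right)\right) = \left(2334 \left(-10 - 23\right) + 85664\right) \left(-404169 + 105\right) = \left(2334 \left(-33\right) + 85664\right) \left(-404064\right) = \left(-77022 + 85664\right) \left(-404064\right) = 8642 \left(-404064\right) = -3491921088$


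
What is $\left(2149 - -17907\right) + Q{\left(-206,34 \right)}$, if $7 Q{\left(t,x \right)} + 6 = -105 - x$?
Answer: $\frac{140247}{7} \approx 20035.0$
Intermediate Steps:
$Q{\left(t,x \right)} = - \frac{111}{7} - \frac{x}{7}$ ($Q{\left(t,x \right)} = - \frac{6}{7} + \frac{-105 - x}{7} = - \frac{6}{7} - \left(15 + \frac{x}{7}\right) = - \frac{111}{7} - \frac{x}{7}$)
$\left(2149 - -17907\right) + Q{\left(-206,34 \right)} = \left(2149 - -17907\right) - \frac{145}{7} = \left(2149 + 17907\right) - \frac{145}{7} = 20056 - \frac{145}{7} = \frac{140247}{7}$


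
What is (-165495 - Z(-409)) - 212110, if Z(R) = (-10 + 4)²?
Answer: -377641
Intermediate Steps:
Z(R) = 36 (Z(R) = (-6)² = 36)
(-165495 - Z(-409)) - 212110 = (-165495 - 1*36) - 212110 = (-165495 - 36) - 212110 = -165531 - 212110 = -377641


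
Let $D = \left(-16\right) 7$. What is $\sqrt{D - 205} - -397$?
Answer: $397 + i \sqrt{317} \approx 397.0 + 17.805 i$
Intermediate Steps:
$D = -112$
$\sqrt{D - 205} - -397 = \sqrt{-112 - 205} - -397 = \sqrt{-317} + 397 = i \sqrt{317} + 397 = 397 + i \sqrt{317}$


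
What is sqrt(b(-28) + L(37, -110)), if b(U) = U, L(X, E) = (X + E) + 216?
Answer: sqrt(115) ≈ 10.724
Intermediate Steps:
L(X, E) = 216 + E + X (L(X, E) = (E + X) + 216 = 216 + E + X)
sqrt(b(-28) + L(37, -110)) = sqrt(-28 + (216 - 110 + 37)) = sqrt(-28 + 143) = sqrt(115)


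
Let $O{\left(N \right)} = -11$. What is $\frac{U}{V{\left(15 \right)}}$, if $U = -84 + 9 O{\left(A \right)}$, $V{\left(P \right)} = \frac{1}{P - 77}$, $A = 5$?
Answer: $11346$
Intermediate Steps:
$V{\left(P \right)} = \frac{1}{-77 + P}$ ($V{\left(P \right)} = \frac{1}{P - 77} = \frac{1}{-77 + P}$)
$U = -183$ ($U = -84 + 9 \left(-11\right) = -84 - 99 = -183$)
$\frac{U}{V{\left(15 \right)}} = - \frac{183}{\frac{1}{-77 + 15}} = - \frac{183}{\frac{1}{-62}} = - \frac{183}{- \frac{1}{62}} = \left(-183\right) \left(-62\right) = 11346$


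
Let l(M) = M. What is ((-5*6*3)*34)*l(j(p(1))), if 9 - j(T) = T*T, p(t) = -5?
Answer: 48960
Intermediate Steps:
j(T) = 9 - T² (j(T) = 9 - T*T = 9 - T²)
((-5*6*3)*34)*l(j(p(1))) = ((-5*6*3)*34)*(9 - 1*(-5)²) = (-30*3*34)*(9 - 1*25) = (-90*34)*(9 - 25) = -3060*(-16) = 48960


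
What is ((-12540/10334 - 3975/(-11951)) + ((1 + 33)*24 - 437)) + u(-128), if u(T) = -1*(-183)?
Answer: 34649565209/61750817 ≈ 561.12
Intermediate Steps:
u(T) = 183
((-12540/10334 - 3975/(-11951)) + ((1 + 33)*24 - 437)) + u(-128) = ((-12540/10334 - 3975/(-11951)) + ((1 + 33)*24 - 437)) + 183 = ((-12540*1/10334 - 3975*(-1/11951)) + (34*24 - 437)) + 183 = ((-6270/5167 + 3975/11951) + (816 - 437)) + 183 = (-54393945/61750817 + 379) + 183 = 23349165698/61750817 + 183 = 34649565209/61750817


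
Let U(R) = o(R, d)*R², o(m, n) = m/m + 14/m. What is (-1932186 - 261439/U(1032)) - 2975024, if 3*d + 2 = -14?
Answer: -5297196054559/1079472 ≈ -4.9072e+6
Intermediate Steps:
d = -16/3 (d = -⅔ + (⅓)*(-14) = -⅔ - 14/3 = -16/3 ≈ -5.3333)
o(m, n) = 1 + 14/m
U(R) = R*(14 + R) (U(R) = ((14 + R)/R)*R² = R*(14 + R))
(-1932186 - 261439/U(1032)) - 2975024 = (-1932186 - 261439*1/(1032*(14 + 1032))) - 2975024 = (-1932186 - 261439/(1032*1046)) - 2975024 = (-1932186 - 261439/1079472) - 2975024 = -2085740947231/1079472 - 2975024 = -5297196054559/1079472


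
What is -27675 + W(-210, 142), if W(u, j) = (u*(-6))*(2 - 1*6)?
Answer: -32715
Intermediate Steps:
W(u, j) = 24*u (W(u, j) = (-6*u)*(2 - 6) = -6*u*(-4) = 24*u)
-27675 + W(-210, 142) = -27675 + 24*(-210) = -27675 - 5040 = -32715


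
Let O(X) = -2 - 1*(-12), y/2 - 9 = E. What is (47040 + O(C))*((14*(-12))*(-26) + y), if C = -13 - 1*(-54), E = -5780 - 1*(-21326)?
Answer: 1669239900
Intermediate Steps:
E = 15546 (E = -5780 + 21326 = 15546)
C = 41 (C = -13 + 54 = 41)
y = 31110 (y = 18 + 2*15546 = 18 + 31092 = 31110)
O(X) = 10 (O(X) = -2 + 12 = 10)
(47040 + O(C))*((14*(-12))*(-26) + y) = (47040 + 10)*((14*(-12))*(-26) + 31110) = 47050*(-168*(-26) + 31110) = 47050*(4368 + 31110) = 47050*35478 = 1669239900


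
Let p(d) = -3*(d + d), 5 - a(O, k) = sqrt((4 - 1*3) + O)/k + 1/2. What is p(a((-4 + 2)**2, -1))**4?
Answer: 1351161 + 589032*sqrt(5) ≈ 2.6683e+6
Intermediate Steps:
a(O, k) = 9/2 - sqrt(1 + O)/k (a(O, k) = 5 - (sqrt((4 - 1*3) + O)/k + 1/2) = 5 - (sqrt((4 - 3) + O)/k + 1*(1/2)) = 5 - (sqrt(1 + O)/k + 1/2) = 5 - (1/2 + sqrt(1 + O)/k) = 5 + (-1/2 - sqrt(1 + O)/k) = 9/2 - sqrt(1 + O)/k)
p(d) = -6*d
p(a((-4 + 2)**2, -1))**4 = (-6*(9/2 - 1*sqrt(1 + (-4 + 2)**2)/(-1)))**4 = (-6*(9/2 - 1*(-1)*sqrt(1 + (-2)**2)))**4 = (-6*(9/2 - 1*(-1)*sqrt(1 + 4)))**4 = (-6*(9/2 - 1*(-1)*sqrt(5)))**4 = (-6*(9/2 + sqrt(5)))**4 = (-27 - 6*sqrt(5))**4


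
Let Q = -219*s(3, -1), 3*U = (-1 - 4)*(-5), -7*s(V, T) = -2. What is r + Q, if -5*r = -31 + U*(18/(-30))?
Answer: -1938/35 ≈ -55.371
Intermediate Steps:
s(V, T) = 2/7 (s(V, T) = -1/7*(-2) = 2/7)
U = 25/3 (U = ((-1 - 4)*(-5))/3 = (-5*(-5))/3 = (1/3)*25 = 25/3 ≈ 8.3333)
Q = -438/7 (Q = -219*2/7 = -438/7 ≈ -62.571)
r = 36/5 (r = -(-31 + 25*(18/(-30))/3)/5 = -(-31 + 25*(18*(-1/30))/3)/5 = -(-31 + (25/3)*(-3/5))/5 = -(-31 - 5)/5 = -1/5*(-36) = 36/5 ≈ 7.2000)
r + Q = 36/5 - 438/7 = -1938/35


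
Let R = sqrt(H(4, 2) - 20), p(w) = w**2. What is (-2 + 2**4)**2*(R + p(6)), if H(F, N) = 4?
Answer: 7056 + 784*I ≈ 7056.0 + 784.0*I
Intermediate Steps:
R = 4*I (R = sqrt(4 - 20) = sqrt(-16) = 4*I ≈ 4.0*I)
(-2 + 2**4)**2*(R + p(6)) = (-2 + 2**4)**2*(4*I + 6**2) = (-2 + 16)**2*(4*I + 36) = 14**2*(36 + 4*I) = 196*(36 + 4*I) = 7056 + 784*I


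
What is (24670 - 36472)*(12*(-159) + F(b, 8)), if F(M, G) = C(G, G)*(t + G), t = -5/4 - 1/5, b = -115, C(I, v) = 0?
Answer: 22518216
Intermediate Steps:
t = -29/20 (t = -5*¼ - 1*⅕ = -5/4 - ⅕ = -29/20 ≈ -1.4500)
F(M, G) = 0 (F(M, G) = 0*(-29/20 + G) = 0)
(24670 - 36472)*(12*(-159) + F(b, 8)) = (24670 - 36472)*(12*(-159) + 0) = -11802*(-1908 + 0) = -11802*(-1908) = 22518216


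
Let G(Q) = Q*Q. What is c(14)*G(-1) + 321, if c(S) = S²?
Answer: 517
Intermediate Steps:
G(Q) = Q²
c(14)*G(-1) + 321 = 14²*(-1)² + 321 = 196*1 + 321 = 196 + 321 = 517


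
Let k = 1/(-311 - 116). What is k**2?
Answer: 1/182329 ≈ 5.4846e-6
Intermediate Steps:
k = -1/427 (k = 1/(-427) = -1/427 ≈ -0.0023419)
k**2 = (-1/427)**2 = 1/182329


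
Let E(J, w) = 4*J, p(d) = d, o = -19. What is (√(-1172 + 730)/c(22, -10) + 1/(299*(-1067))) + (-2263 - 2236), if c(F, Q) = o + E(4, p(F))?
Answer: -1435329468/319033 - I*√442/3 ≈ -4499.0 - 7.0079*I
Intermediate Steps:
c(F, Q) = -3 (c(F, Q) = -19 + 4*4 = -19 + 16 = -3)
(√(-1172 + 730)/c(22, -10) + 1/(299*(-1067))) + (-2263 - 2236) = (√(-1172 + 730)/(-3) + 1/(299*(-1067))) + (-2263 - 2236) = (√(-442)*(-⅓) + (1/299)*(-1/1067)) - 4499 = ((I*√442)*(-⅓) - 1/319033) - 4499 = (-I*√442/3 - 1/319033) - 4499 = (-1/319033 - I*√442/3) - 4499 = -1435329468/319033 - I*√442/3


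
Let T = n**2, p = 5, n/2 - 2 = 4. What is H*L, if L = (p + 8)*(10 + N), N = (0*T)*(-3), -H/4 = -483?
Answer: 251160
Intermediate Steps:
n = 12 (n = 4 + 2*4 = 4 + 8 = 12)
T = 144 (T = 12**2 = 144)
H = 1932 (H = -4*(-483) = 1932)
N = 0 (N = (0*144)*(-3) = 0*(-3) = 0)
L = 130 (L = (5 + 8)*(10 + 0) = 13*10 = 130)
H*L = 1932*130 = 251160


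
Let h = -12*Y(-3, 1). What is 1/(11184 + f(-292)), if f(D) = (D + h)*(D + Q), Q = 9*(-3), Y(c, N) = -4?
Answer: 1/89020 ≈ 1.1233e-5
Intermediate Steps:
Q = -27
h = 48 (h = -12*(-4) = 48)
f(D) = (-27 + D)*(48 + D) (f(D) = (D + 48)*(D - 27) = (48 + D)*(-27 + D) = (-27 + D)*(48 + D))
1/(11184 + f(-292)) = 1/(11184 + (-1296 + (-292)**2 + 21*(-292))) = 1/(11184 + (-1296 + 85264 - 6132)) = 1/(11184 + 77836) = 1/89020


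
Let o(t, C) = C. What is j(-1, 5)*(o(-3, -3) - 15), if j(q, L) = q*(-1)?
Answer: -18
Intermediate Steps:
j(q, L) = -q
j(-1, 5)*(o(-3, -3) - 15) = (-1*(-1))*(-3 - 15) = 1*(-18) = -18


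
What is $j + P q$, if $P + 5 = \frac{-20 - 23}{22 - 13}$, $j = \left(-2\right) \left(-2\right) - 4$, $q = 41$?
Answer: $- \frac{3608}{9} \approx -400.89$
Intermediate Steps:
$j = 0$ ($j = 4 - 4 = 0$)
$P = - \frac{88}{9}$ ($P = -5 + \frac{-20 - 23}{22 - 13} = -5 - \frac{43}{9} = - \frac{88}{9} \approx -9.7778$)
$j + P q = 0 - \frac{3608}{9} = - \frac{3608}{9}$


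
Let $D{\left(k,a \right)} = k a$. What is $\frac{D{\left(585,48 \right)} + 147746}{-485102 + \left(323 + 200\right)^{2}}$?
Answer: $- \frac{175826}{211573} \approx -0.83104$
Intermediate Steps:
$D{\left(k,a \right)} = a k$
$\frac{D{\left(585,48 \right)} + 147746}{-485102 + \left(323 + 200\right)^{2}} = \frac{48 \cdot 585 + 147746}{-485102 + \left(323 + 200\right)^{2}} = \frac{28080 + 147746}{-485102 + 523^{2}} = \frac{175826}{-485102 + 273529} = \frac{175826}{-211573} = 175826 \left(- \frac{1}{211573}\right) = - \frac{175826}{211573}$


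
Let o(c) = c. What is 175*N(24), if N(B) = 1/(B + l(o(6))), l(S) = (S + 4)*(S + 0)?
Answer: 25/12 ≈ 2.0833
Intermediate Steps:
l(S) = S*(4 + S) (l(S) = (4 + S)*S = S*(4 + S))
N(B) = 1/(60 + B) (N(B) = 1/(B + 6*(4 + 6)) = 1/(B + 6*10) = 1/(B + 60) = 1/(60 + B))
175*N(24) = 175/(60 + 24) = 175/84 = 175*(1/84) = 25/12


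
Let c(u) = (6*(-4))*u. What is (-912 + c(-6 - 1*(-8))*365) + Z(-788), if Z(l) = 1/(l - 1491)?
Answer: -42006529/2279 ≈ -18432.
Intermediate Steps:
c(u) = -24*u
Z(l) = 1/(-1491 + l)
(-912 + c(-6 - 1*(-8))*365) + Z(-788) = (-912 - 24*(-6 - 1*(-8))*365) + 1/(-1491 - 788) = (-912 - 24*(-6 + 8)*365) + 1/(-2279) = (-912 - 24*2*365) - 1/2279 = (-912 - 48*365) - 1/2279 = (-912 - 17520) - 1/2279 = -18432 - 1/2279 = -42006529/2279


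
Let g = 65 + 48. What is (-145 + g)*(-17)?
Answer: 544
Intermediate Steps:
g = 113
(-145 + g)*(-17) = (-145 + 113)*(-17) = -32*(-17) = 544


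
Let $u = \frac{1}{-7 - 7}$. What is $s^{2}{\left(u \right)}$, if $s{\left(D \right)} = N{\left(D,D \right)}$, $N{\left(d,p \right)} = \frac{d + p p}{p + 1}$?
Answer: $\frac{1}{196} \approx 0.005102$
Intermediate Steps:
$N{\left(d,p \right)} = \frac{d + p^{2}}{1 + p}$
$u = - \frac{1}{14}$ ($u = \frac{1}{-14} = - \frac{1}{14} \approx -0.071429$)
$s{\left(D \right)} = \frac{D + D^{2}}{1 + D}$
$s^{2}{\left(u \right)} = \left(- \frac{1}{14}\right)^{2} = \frac{1}{196}$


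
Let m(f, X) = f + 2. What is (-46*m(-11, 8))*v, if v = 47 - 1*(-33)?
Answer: 33120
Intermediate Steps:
m(f, X) = 2 + f
v = 80 (v = 47 + 33 = 80)
(-46*m(-11, 8))*v = -46*(2 - 11)*80 = -46*(-9)*80 = 414*80 = 33120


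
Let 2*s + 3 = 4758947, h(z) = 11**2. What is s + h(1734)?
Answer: 2379593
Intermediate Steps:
h(z) = 121
s = 2379472 (s = -3/2 + (1/2)*4758947 = -3/2 + 4758947/2 = 2379472)
s + h(1734) = 2379472 + 121 = 2379593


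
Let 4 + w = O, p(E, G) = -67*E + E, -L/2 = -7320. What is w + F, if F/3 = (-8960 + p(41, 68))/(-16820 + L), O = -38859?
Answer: -42343171/1090 ≈ -38847.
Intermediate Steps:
L = 14640 (L = -2*(-7320) = 14640)
p(E, G) = -66*E
w = -38863 (w = -4 - 38859 = -38863)
F = 17499/1090 (F = 3*((-8960 - 66*41)/(-16820 + 14640)) = 3*((-8960 - 2706)/(-2180)) = 3*(-11666*(-1/2180)) = 3*(5833/1090) = 17499/1090 ≈ 16.054)
w + F = -38863 + 17499/1090 = -42343171/1090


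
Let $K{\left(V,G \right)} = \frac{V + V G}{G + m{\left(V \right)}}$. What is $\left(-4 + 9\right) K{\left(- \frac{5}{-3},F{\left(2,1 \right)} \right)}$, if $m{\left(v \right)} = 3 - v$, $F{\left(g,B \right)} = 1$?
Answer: $\frac{50}{7} \approx 7.1429$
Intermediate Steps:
$K{\left(V,G \right)} = \frac{V + G V}{3 + G - V}$ ($K{\left(V,G \right)} = \frac{V + V G}{G - \left(-3 + V\right)} = \frac{V + G V}{3 + G - V}$)
$\left(-4 + 9\right) K{\left(- \frac{5}{-3},F{\left(2,1 \right)} \right)} = \left(-4 + 9\right) \frac{- \frac{5}{-3} \left(1 + 1\right)}{3 + 1 - - \frac{5}{-3}} = 5 \left(-5\right) \left(- \frac{1}{3}\right) \frac{1}{3 + 1 - \left(-5\right) \left(- \frac{1}{3}\right)} 2 = 5 \cdot \frac{5}{3} \frac{1}{3 + 1 - \frac{5}{3}} \cdot 2 = 5 \cdot \frac{5}{3} \frac{1}{\frac{7}{3}} \cdot 2 = 5 \cdot \frac{5}{3} \cdot \frac{3}{7} \cdot 2 = 5 \cdot \frac{10}{7} = \frac{50}{7}$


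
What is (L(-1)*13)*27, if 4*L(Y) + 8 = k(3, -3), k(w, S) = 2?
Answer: -1053/2 ≈ -526.50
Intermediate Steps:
L(Y) = -3/2 (L(Y) = -2 + (¼)*2 = -2 + ½ = -3/2)
(L(-1)*13)*27 = -3/2*13*27 = -39/2*27 = -1053/2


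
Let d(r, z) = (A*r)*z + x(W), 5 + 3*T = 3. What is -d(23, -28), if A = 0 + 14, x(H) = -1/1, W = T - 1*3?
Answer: 9017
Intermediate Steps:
T = -⅔ (T = -5/3 + (⅓)*3 = -5/3 + 1 = -⅔ ≈ -0.66667)
W = -11/3 (W = -⅔ - 1*3 = -⅔ - 3 = -11/3 ≈ -3.6667)
x(H) = -1 (x(H) = -1*1 = -1)
A = 14
d(r, z) = -1 + 14*r*z (d(r, z) = (14*r)*z - 1 = 14*r*z - 1 = -1 + 14*r*z)
-d(23, -28) = -(-1 + 14*23*(-28)) = -(-1 - 9016) = -1*(-9017) = 9017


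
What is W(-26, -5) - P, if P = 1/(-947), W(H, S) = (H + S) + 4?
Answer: -25568/947 ≈ -26.999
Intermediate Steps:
W(H, S) = 4 + H + S
P = -1/947 ≈ -0.0010560
W(-26, -5) - P = (4 - 26 - 5) - 1*(-1/947) = -27 + 1/947 = -25568/947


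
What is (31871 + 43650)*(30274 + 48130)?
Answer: 5921148484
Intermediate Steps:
(31871 + 43650)*(30274 + 48130) = 75521*78404 = 5921148484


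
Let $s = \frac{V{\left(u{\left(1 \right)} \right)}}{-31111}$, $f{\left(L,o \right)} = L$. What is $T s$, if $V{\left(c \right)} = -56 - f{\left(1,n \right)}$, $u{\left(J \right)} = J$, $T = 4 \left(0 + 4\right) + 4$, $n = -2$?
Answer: $\frac{1140}{31111} \approx 0.036643$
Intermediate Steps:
$T = 20$ ($T = 4 \cdot 4 + 4 = 16 + 4 = 20$)
$V{\left(c \right)} = -57$ ($V{\left(c \right)} = -56 - 1 = -57$)
$s = \frac{57}{31111}$ ($s = - \frac{57}{-31111} = \left(-57\right) \left(- \frac{1}{31111}\right) = \frac{57}{31111} \approx 0.0018321$)
$T s = 20 \cdot \frac{57}{31111} = \frac{1140}{31111}$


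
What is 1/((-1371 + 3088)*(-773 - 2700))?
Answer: -1/5963141 ≈ -1.6770e-7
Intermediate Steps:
1/((-1371 + 3088)*(-773 - 2700)) = 1/(1717*(-3473)) = 1/(-5963141) = -1/5963141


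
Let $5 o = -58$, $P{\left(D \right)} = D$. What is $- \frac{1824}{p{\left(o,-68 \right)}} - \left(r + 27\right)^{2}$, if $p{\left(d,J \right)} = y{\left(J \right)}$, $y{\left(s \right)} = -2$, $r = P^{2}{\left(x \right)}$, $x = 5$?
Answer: $-1792$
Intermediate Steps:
$r = 25$ ($r = 5^{2} = 25$)
$o = - \frac{58}{5}$ ($o = \frac{1}{5} \left(-58\right) = - \frac{58}{5} \approx -11.6$)
$p{\left(d,J \right)} = -2$
$- \frac{1824}{p{\left(o,-68 \right)}} - \left(r + 27\right)^{2} = - \frac{1824}{-2} - \left(25 + 27\right)^{2} = \left(-1824\right) \left(- \frac{1}{2}\right) - 52^{2} = 912 - 2704 = -1792$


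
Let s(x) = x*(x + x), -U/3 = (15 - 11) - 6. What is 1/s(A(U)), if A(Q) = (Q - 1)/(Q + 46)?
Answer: 1352/25 ≈ 54.080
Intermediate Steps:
U = 6 (U = -3*((15 - 11) - 6) = -3*(4 - 6) = -3*(-2) = 6)
A(Q) = (-1 + Q)/(46 + Q)
s(x) = 2*x² (s(x) = x*(2*x) = 2*x²)
1/s(A(U)) = 1/(2*((-1 + 6)/(46 + 6))²) = 1/(2*(5/52)²) = 1/(2*(25/2704)) = 1/(25/1352) = 1352/25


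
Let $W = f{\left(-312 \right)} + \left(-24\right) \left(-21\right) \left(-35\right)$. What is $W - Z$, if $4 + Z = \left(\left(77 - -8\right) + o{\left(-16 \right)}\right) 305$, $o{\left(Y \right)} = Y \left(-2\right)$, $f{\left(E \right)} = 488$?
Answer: $-52833$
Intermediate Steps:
$o{\left(Y \right)} = - 2 Y$
$W = -17152$ ($W = 488 + \left(-24\right) \left(-21\right) \left(-35\right) = 488 + 504 \left(-35\right) = 488 - 17640 = -17152$)
$Z = 35681$ ($Z = -4 + \left(\left(77 - -8\right) - -32\right) 305 = -4 + \left(\left(77 + 8\right) + 32\right) 305 = -4 + \left(85 + 32\right) 305 = -4 + 117 \cdot 305 = -4 + 35685 = 35681$)
$W - Z = -17152 - 35681 = -52833$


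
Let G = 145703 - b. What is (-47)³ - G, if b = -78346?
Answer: -327872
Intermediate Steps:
G = 224049 (G = 145703 - 1*(-78346) = 145703 + 78346 = 224049)
(-47)³ - G = (-47)³ - 1*224049 = -103823 - 224049 = -327872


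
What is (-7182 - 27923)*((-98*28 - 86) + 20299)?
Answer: -613249245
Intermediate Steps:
(-7182 - 27923)*((-98*28 - 86) + 20299) = -35105*((-2744 - 86) + 20299) = -35105*(-2830 + 20299) = -35105*17469 = -613249245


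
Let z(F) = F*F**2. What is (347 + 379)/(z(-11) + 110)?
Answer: -22/37 ≈ -0.59459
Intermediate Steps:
z(F) = F**3
(347 + 379)/(z(-11) + 110) = (347 + 379)/((-11)**3 + 110) = 726/(-1331 + 110) = 726/(-1221) = 726*(-1/1221) = -22/37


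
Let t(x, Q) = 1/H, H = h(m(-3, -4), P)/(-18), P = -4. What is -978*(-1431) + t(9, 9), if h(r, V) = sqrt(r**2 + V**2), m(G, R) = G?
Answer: 6997572/5 ≈ 1.3995e+6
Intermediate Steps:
h(r, V) = sqrt(V**2 + r**2)
H = -5/18 (H = sqrt((-4)**2 + (-3)**2)/(-18) = sqrt(16 + 9)*(-1/18) = sqrt(25)*(-1/18) = 5*(-1/18) = -5/18 ≈ -0.27778)
t(x, Q) = -18/5 (t(x, Q) = 1/(-5/18) = -18/5)
-978*(-1431) + t(9, 9) = -978*(-1431) - 18/5 = 1399518 - 18/5 = 6997572/5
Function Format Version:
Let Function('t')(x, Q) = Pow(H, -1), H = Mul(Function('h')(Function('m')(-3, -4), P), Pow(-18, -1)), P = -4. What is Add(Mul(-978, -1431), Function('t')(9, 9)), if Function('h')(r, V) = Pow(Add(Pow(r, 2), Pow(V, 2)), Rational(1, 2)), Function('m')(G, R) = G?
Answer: Rational(6997572, 5) ≈ 1.3995e+6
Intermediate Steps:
Function('h')(r, V) = Pow(Add(Pow(V, 2), Pow(r, 2)), Rational(1, 2))
H = Rational(-5, 18) (H = Mul(Pow(Add(Pow(-4, 2), Pow(-3, 2)), Rational(1, 2)), Pow(-18, -1)) = Mul(Pow(Add(16, 9), Rational(1, 2)), Rational(-1, 18)) = Mul(Pow(25, Rational(1, 2)), Rational(-1, 18)) = Mul(5, Rational(-1, 18)) = Rational(-5, 18) ≈ -0.27778)
Function('t')(x, Q) = Rational(-18, 5) (Function('t')(x, Q) = Pow(Rational(-5, 18), -1) = Rational(-18, 5))
Add(Mul(-978, -1431), Function('t')(9, 9)) = Add(Mul(-978, -1431), Rational(-18, 5)) = Add(1399518, Rational(-18, 5)) = Rational(6997572, 5)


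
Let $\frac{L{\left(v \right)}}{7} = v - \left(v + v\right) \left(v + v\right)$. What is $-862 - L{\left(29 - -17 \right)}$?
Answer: $58064$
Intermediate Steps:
$L{\left(v \right)} = - 28 v^{2} + 7 v$ ($L{\left(v \right)} = 7 \left(v - \left(v + v\right) \left(v + v\right)\right) = 7 \left(v - 2 v 2 v\right) = 7 \left(v - 4 v^{2}\right) = - 28 v^{2} + 7 v$)
$-862 - L{\left(29 - -17 \right)} = -862 - 7 \left(29 - -17\right) \left(1 - 4 \left(29 - -17\right)\right) = -862 - 7 \left(29 + 17\right) \left(1 - 4 \left(29 + 17\right)\right) = -862 - 7 \cdot 46 \left(1 - 184\right) = -862 - 7 \cdot 46 \left(-183\right) = -862 - -58926 = -862 + 58926 = 58064$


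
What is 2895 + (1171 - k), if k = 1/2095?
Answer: 8518269/2095 ≈ 4066.0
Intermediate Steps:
k = 1/2095 ≈ 0.00047733
2895 + (1171 - k) = 2895 + (1171 - 1*1/2095) = 2895 + (1171 - 1/2095) = 2895 + 2453244/2095 = 8518269/2095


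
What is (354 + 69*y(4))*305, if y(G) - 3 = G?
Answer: 255285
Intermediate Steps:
y(G) = 3 + G
(354 + 69*y(4))*305 = (354 + 69*(3 + 4))*305 = (354 + 69*7)*305 = (354 + 483)*305 = 837*305 = 255285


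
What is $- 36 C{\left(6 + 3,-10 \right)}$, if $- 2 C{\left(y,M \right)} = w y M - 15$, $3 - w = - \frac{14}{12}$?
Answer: $-7020$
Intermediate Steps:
$w = \frac{25}{6}$ ($w = 3 - - \frac{14}{12} = 3 - \left(-14\right) \frac{1}{12} = 3 - - \frac{7}{6} = 3 + \frac{7}{6} = \frac{25}{6} \approx 4.1667$)
$C{\left(y,M \right)} = \frac{15}{2} - \frac{25 M y}{12}$ ($C{\left(y,M \right)} = - \frac{\frac{25 y}{6} M - 15}{2} = - \frac{\frac{25 M y}{6} - 15}{2} = - \frac{-15 + \frac{25 M y}{6}}{2} = \frac{15}{2} - \frac{25 M y}{12}$)
$- 36 C{\left(6 + 3,-10 \right)} = - 36 \left(\frac{15}{2} - - \frac{125 \left(6 + 3\right)}{6}\right) = - 36 \left(\frac{15}{2} - \left(- \frac{125}{6}\right) 9\right) = - 36 \left(\frac{15}{2} + \frac{375}{2}\right) = \left(-36\right) 195 = -7020$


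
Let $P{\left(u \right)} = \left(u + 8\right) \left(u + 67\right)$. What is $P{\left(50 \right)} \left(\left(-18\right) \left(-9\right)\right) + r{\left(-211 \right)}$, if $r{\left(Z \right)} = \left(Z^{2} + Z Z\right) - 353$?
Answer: $1188021$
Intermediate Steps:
$r{\left(Z \right)} = -353 + 2 Z^{2}$ ($r{\left(Z \right)} = \left(Z^{2} + Z^{2}\right) - 353 = 2 Z^{2} - 353 = -353 + 2 Z^{2}$)
$P{\left(u \right)} = \left(8 + u\right) \left(67 + u\right)$
$P{\left(50 \right)} \left(\left(-18\right) \left(-9\right)\right) + r{\left(-211 \right)} = \left(536 + 50^{2} + 75 \cdot 50\right) \left(\left(-18\right) \left(-9\right)\right) - \left(353 - 2 \left(-211\right)^{2}\right) = \left(536 + 2500 + 3750\right) 162 + \left(-353 + 2 \cdot 44521\right) = 6786 \cdot 162 + \left(-353 + 89042\right) = 1099332 + 88689 = 1188021$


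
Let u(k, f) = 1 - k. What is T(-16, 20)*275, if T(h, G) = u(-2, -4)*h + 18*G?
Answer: 85800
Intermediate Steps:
T(h, G) = 3*h + 18*G (T(h, G) = (1 - 1*(-2))*h + 18*G = (1 + 2)*h + 18*G = 3*h + 18*G)
T(-16, 20)*275 = (3*(-16) + 18*20)*275 = (-48 + 360)*275 = 312*275 = 85800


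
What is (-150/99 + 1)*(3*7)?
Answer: -119/11 ≈ -10.818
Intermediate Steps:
(-150/99 + 1)*(3*7) = (-150*1/99 + 1)*21 = (-50/33 + 1)*21 = -17/33*21 = -119/11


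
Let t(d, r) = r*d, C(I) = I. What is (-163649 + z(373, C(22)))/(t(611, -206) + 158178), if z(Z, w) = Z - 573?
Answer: -23407/4616 ≈ -5.0708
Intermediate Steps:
z(Z, w) = -573 + Z
t(d, r) = d*r
(-163649 + z(373, C(22)))/(t(611, -206) + 158178) = (-163649 + (-573 + 373))/(611*(-206) + 158178) = (-163649 - 200)/(-125866 + 158178) = -163849/32312 = -163849*1/32312 = -23407/4616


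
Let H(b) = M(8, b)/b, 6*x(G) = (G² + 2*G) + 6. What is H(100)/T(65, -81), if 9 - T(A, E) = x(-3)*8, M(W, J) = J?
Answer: -⅓ ≈ -0.33333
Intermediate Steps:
x(G) = 1 + G/3 + G²/6 (x(G) = ((G² + 2*G) + 6)/6 = (6 + G² + 2*G)/6 = 1 + G/3 + G²/6)
T(A, E) = -3 (T(A, E) = 9 - (1 + (⅓)*(-3) + (⅙)*(-3)²)*8 = 9 - (1 - 1 + (⅙)*9)*8 = 9 - (1 - 1 + 3/2)*8 = 9 - 3*8/2 = 9 - 1*12 = 9 - 12 = -3)
H(b) = 1 (H(b) = b/b = 1)
H(100)/T(65, -81) = 1/(-3) = 1*(-⅓) = -⅓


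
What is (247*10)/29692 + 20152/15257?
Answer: 2223909/1583954 ≈ 1.4040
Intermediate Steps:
(247*10)/29692 + 20152/15257 = 2470*(1/29692) + 20152*(1/15257) = 95/1142 + 1832/1387 = 2223909/1583954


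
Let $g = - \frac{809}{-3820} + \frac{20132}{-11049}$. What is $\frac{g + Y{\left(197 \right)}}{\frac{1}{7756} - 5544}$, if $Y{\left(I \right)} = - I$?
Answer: $\frac{16254210534401}{453719408327085} \approx 0.035824$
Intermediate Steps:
$g = - \frac{67965599}{42207180}$ ($g = \left(-809\right) \left(- \frac{1}{3820}\right) + 20132 \left(- \frac{1}{11049}\right) = \frac{809}{3820} - \frac{20132}{11049} = - \frac{67965599}{42207180} \approx -1.6103$)
$\frac{g + Y{\left(197 \right)}}{\frac{1}{7756} - 5544} = \frac{- \frac{67965599}{42207180} - 197}{\frac{1}{7756} - 5544} = - \frac{8382780059}{42207180 \left(- \frac{42999263}{7756}\right)} = \left(- \frac{8382780059}{42207180}\right) \left(- \frac{7756}{42999263}\right) = \frac{16254210534401}{453719408327085}$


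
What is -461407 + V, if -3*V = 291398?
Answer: -1675619/3 ≈ -5.5854e+5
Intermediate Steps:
V = -291398/3 (V = -1/3*291398 = -291398/3 ≈ -97133.)
-461407 + V = -461407 - 291398/3 = -1675619/3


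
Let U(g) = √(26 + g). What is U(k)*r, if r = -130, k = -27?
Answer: -130*I ≈ -130.0*I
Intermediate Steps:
U(k)*r = √(26 - 27)*(-130) = √(-1)*(-130) = I*(-130) = -130*I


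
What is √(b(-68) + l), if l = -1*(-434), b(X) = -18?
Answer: 4*√26 ≈ 20.396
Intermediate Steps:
l = 434
√(b(-68) + l) = √(-18 + 434) = √416 = 4*√26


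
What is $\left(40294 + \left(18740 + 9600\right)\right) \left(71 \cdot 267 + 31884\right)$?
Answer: $3489421194$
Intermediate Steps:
$\left(40294 + \left(18740 + 9600\right)\right) \left(71 \cdot 267 + 31884\right) = \left(40294 + 28340\right) \left(18957 + 31884\right) = 68634 \cdot 50841 = 3489421194$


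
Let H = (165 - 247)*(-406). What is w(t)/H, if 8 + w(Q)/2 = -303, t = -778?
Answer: -311/16646 ≈ -0.018683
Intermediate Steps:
H = 33292 (H = -82*(-406) = 33292)
w(Q) = -622 (w(Q) = -16 + 2*(-303) = -16 - 606 = -622)
w(t)/H = -622/33292 = -622*1/33292 = -311/16646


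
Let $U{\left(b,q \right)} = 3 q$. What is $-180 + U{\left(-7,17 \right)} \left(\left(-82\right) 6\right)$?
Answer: $-25272$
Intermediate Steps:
$-180 + U{\left(-7,17 \right)} \left(\left(-82\right) 6\right) = -180 + 3 \cdot 17 \left(\left(-82\right) 6\right) = -180 + 51 \left(-492\right) = -180 - 25092 = -25272$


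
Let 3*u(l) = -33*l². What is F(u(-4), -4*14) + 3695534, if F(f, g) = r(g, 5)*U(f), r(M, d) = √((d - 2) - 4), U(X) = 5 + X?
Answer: 3695534 - 171*I ≈ 3.6955e+6 - 171.0*I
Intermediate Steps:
u(l) = -11*l² (u(l) = (-33*l²)/3 = -11*l²)
r(M, d) = √(-6 + d) (r(M, d) = √((-2 + d) - 4) = √(-6 + d))
F(f, g) = I*(5 + f) (F(f, g) = √(-6 + 5)*(5 + f) = √(-1)*(5 + f) = I*(5 + f))
F(u(-4), -4*14) + 3695534 = I*(5 - 11*(-4)²) + 3695534 = I*(5 - 11*16) + 3695534 = I*(5 - 176) + 3695534 = I*(-171) + 3695534 = -171*I + 3695534 = 3695534 - 171*I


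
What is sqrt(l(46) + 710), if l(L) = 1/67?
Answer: sqrt(3187257)/67 ≈ 26.646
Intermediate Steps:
l(L) = 1/67
sqrt(l(46) + 710) = sqrt(1/67 + 710) = sqrt(47571/67) = sqrt(3187257)/67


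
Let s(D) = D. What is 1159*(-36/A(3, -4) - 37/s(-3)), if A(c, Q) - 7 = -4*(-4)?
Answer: 861137/69 ≈ 12480.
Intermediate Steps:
A(c, Q) = 23 (A(c, Q) = 7 - 4*(-4) = 7 + 16 = 23)
1159*(-36/A(3, -4) - 37/s(-3)) = 1159*(-36/23 - 37/(-3)) = 1159*(-36*1/23 - 37*(-⅓)) = 1159*(-36/23 + 37/3) = 1159*(743/69) = 861137/69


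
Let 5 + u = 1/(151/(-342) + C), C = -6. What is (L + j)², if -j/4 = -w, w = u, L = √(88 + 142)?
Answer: 3179941254/4853209 - 90856*√230/2203 ≈ 29.759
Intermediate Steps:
L = √230 ≈ 15.166
u = -11357/2203 (u = -5 + 1/(151/(-342) - 6) = -5 + 1/(151*(-1/342) - 6) = -5 + 1/(-151/342 - 6) = -5 + 1/(-2203/342) = -5 - 342/2203 = -11357/2203 ≈ -5.1552)
w = -11357/2203 ≈ -5.1552
j = -45428/2203 (j = -(-4)*(-11357)/2203 = -4*11357/2203 = -45428/2203 ≈ -20.621)
(L + j)² = (√230 - 45428/2203)² = (-45428/2203 + √230)²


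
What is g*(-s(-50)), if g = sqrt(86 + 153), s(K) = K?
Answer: 50*sqrt(239) ≈ 772.98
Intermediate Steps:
g = sqrt(239) ≈ 15.460
g*(-s(-50)) = sqrt(239)*(-1*(-50)) = sqrt(239)*50 = 50*sqrt(239)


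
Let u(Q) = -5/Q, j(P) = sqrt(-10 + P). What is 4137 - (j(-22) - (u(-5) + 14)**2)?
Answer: 4362 - 4*I*sqrt(2) ≈ 4362.0 - 5.6569*I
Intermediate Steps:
4137 - (j(-22) - (u(-5) + 14)**2) = 4137 - (sqrt(-10 - 22) - (-5/(-5) + 14)**2) = 4137 - (sqrt(-32) - (-5*(-1/5) + 14)**2) = 4137 - (4*I*sqrt(2) - (1 + 14)**2) = 4137 - (4*I*sqrt(2) - 1*15**2) = 4137 - (4*I*sqrt(2) - 1*225) = 4137 - (4*I*sqrt(2) - 225) = 4137 - (-225 + 4*I*sqrt(2)) = 4137 + (225 - 4*I*sqrt(2)) = 4362 - 4*I*sqrt(2)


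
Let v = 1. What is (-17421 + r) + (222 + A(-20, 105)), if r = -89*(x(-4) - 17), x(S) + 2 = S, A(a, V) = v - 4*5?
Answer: -15171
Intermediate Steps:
A(a, V) = -19 (A(a, V) = 1 - 4*5 = 1 - 20 = -19)
x(S) = -2 + S
r = 2047 (r = -89*((-2 - 4) - 17) = -89*(-6 - 17) = -89*(-23) = 2047)
(-17421 + r) + (222 + A(-20, 105)) = (-17421 + 2047) + (222 - 19) = -15374 + 203 = -15171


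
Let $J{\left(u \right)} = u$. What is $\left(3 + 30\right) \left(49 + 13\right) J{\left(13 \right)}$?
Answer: $26598$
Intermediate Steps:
$\left(3 + 30\right) \left(49 + 13\right) J{\left(13 \right)} = \left(3 + 30\right) \left(49 + 13\right) 13 = 33 \cdot 62 \cdot 13 = 2046 \cdot 13 = 26598$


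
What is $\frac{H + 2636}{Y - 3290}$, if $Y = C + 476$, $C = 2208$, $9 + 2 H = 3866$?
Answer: $- \frac{3043}{404} \approx -7.5322$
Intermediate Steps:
$H = \frac{3857}{2}$ ($H = - \frac{9}{2} + \frac{1}{2} \cdot 3866 = - \frac{9}{2} + 1933 = \frac{3857}{2} \approx 1928.5$)
$Y = 2684$ ($Y = 2208 + 476 = 2684$)
$\frac{H + 2636}{Y - 3290} = \frac{\frac{3857}{2} + 2636}{2684 - 3290} = \frac{9129}{2 \left(-606\right)} = \frac{9129}{2} \left(- \frac{1}{606}\right) = - \frac{3043}{404}$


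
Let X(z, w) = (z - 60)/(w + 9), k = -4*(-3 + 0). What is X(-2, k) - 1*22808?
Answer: -479030/21 ≈ -22811.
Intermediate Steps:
k = 12 (k = -4*(-3) = 12)
X(z, w) = (-60 + z)/(9 + w)
X(-2, k) - 1*22808 = (-60 - 2)/(9 + 12) - 1*22808 = -62/21 - 22808 = -479030/21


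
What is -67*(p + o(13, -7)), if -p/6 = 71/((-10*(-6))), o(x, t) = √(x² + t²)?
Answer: 4757/10 - 67*√218 ≈ -513.54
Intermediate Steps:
o(x, t) = √(t² + x²)
p = -71/10 (p = -426/((-10*(-6))) = -426/60 = -6*71/60 = -71/10 ≈ -7.1000)
-67*(p + o(13, -7)) = -67*(-71/10 + √((-7)² + 13²)) = -67*(-71/10 + √(49 + 169)) = -67*(-71/10 + √218) = 4757/10 - 67*√218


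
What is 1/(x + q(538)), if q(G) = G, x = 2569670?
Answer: 1/2570208 ≈ 3.8907e-7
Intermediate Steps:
1/(x + q(538)) = 1/(2569670 + 538) = 1/2570208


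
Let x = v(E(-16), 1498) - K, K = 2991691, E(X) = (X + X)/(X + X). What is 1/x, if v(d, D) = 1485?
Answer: -1/2990206 ≈ -3.3443e-7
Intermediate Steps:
E(X) = 1 (E(X) = (2*X)/((2*X)) = (2*X)*(1/(2*X)) = 1)
x = -2990206 (x = 1485 - 1*2991691 = 1485 - 2991691 = -2990206)
1/x = 1/(-2990206) = -1/2990206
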